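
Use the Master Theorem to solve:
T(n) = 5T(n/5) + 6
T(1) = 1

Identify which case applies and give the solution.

a=5, b=5, f(n)=6. log_5(5) = 1. Since c=0 < 1, Case 1 applies: T(n) = Θ(n^log_b(a)) = O(n).

Answer: O(n) - Case 1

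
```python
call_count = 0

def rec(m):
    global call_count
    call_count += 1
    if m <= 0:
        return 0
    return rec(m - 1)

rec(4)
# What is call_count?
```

Linear recursion stepping by 1: 5 calls from m=4 down to ≤0.

Answer: 5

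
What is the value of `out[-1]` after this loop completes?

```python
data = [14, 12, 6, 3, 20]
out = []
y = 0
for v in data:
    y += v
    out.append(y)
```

Cumulative sum ends at 55
`out` takes the values: [] → [14] → [14, 26] → [14, 26, 32] → [14, 26, 32, 35] → [14, 26, 32, 35, 55]
So `out[-1]` = 55

Answer: 55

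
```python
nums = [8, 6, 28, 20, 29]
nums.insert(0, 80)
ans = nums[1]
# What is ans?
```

Trace:
`nums = [8, 6, 28, 20, 29]` → nums = [8, 6, 28, 20, 29]
`nums.insert(0, 80)` → nums = [80, 8, 6, 28, 20, 29]
`ans = nums[1]` → ans = 8
So ans = 8

Answer: 8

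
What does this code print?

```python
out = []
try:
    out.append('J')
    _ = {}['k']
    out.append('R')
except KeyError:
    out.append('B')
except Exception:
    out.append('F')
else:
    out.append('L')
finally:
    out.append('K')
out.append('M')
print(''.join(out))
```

Execution trace: 'J' (try body) → 'B' (except KeyError) → 'K' (finally) → 'M' (after the try/except). Output: JBKM

Answer: JBKM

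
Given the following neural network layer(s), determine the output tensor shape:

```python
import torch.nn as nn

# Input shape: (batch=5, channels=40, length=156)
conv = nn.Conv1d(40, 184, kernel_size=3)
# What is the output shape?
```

Input: (5, 40, 156) -> Output: (5, 184, 154)

Answer: (5, 184, 154)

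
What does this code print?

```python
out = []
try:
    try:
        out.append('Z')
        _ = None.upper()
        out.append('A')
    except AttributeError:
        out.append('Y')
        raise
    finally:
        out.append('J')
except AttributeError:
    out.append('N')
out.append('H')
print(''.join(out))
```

Execution trace: 'Z' (try body) → 'Y' (except AttributeError) → 'J' (finally) → 'N' (outer except AttributeError) → 'H' (after the try/except). Output: ZYJNH

Answer: ZYJNH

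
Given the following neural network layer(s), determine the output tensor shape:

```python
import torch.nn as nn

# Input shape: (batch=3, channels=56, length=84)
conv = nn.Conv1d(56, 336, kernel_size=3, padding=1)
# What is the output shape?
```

Input: (3, 56, 84) -> Output: (3, 336, 84)

Answer: (3, 336, 84)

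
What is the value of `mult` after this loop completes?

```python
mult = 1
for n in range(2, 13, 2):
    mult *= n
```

Product of even numbers 2 to 12
`mult` takes the values: 1 → 2 → 8 → 48 → 384 → 3840 → 46080

Answer: 46080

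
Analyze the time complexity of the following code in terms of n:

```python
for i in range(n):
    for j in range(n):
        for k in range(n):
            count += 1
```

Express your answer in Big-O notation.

This is Triple nested loop. Time complexity: O(n³).

Answer: O(n³)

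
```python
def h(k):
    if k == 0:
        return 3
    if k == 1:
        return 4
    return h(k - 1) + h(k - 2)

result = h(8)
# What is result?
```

Build up from base cases: h(0)=3, h(1)=4, h(2)=7, h(3)=11, h(4)=18, h(5)=29, h(6)=47, ..., h(8)=123

Answer: 123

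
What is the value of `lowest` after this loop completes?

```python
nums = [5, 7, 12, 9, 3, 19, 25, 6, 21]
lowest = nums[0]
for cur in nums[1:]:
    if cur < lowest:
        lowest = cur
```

Minimum of [5, 7, 12, 9, 3, 19, 25, 6, 21]
`lowest` takes the values: 5 → 3

Answer: 3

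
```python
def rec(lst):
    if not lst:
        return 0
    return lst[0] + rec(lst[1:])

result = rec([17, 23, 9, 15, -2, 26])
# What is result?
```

17 + 23 + 9 + 15 + (-2) + 26 + 0 = 88

Answer: 88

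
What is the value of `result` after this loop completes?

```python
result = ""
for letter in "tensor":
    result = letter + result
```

Reverse 'tensor'
`result` takes the values: "" → "t" → "et" → "net" → "snet" → "osnet" → "rosnet"

Answer: "rosnet"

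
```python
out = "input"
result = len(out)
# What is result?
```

Trace:
`out = "input"` → out = 'input'
`result = len(out)` → result = 5
So result = 5

Answer: 5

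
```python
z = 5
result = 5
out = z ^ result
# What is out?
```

Trace:
`z = 5` → z = 5
`result = 5` → result = 5
`out = z ^ result` → out = 0
So out = 0

Answer: 0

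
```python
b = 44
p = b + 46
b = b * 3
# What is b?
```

Trace:
`b = 44` → b = 44
`p = b + 46` → p = 90
`b = b * 3` → b = 132
So b = 132

Answer: 132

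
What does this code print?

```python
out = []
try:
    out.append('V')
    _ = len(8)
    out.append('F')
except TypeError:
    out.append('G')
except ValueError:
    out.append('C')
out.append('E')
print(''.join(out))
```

Execution trace: 'V' (try body) → 'G' (except TypeError) → 'E' (after the try/except). Output: VGE

Answer: VGE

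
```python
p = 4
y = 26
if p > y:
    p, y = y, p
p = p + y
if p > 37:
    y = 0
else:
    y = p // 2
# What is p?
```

Trace:
`p = 4` → p = 4
`y = 26` → y = 26
`if p > y: ...` → p > y is False → no variable changes
`p = p + y` → p = 30
`if p > 37: ...` → p > 37 is False, take else branch → y = 15
So p = 30

Answer: 30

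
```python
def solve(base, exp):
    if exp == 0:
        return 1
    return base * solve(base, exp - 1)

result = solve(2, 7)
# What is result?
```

solve(2, 7) = 2 * 2 * 2 * 2 * 2 * 2 * 2 = 128

Answer: 128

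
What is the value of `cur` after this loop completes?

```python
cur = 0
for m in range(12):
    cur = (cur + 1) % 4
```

Increment mod 4, 12 times = 0
`cur` takes the values: 0 → 1 → 2 → 3 → 0 → 1 → 2 → 3 → 0 → 1 → 2 → 3 → 0

Answer: 0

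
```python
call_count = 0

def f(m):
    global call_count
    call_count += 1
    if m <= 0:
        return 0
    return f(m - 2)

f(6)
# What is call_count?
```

Linear recursion stepping by 2: 4 calls from m=6 down to ≤0.

Answer: 4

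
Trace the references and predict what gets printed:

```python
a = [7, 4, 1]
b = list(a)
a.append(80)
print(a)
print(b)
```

Key concept: list() constructor creates copy.
Step by step:
`a = [7, 4, 1]` → a = [7, 4, 1]
`b = list(a)` → b = [7, 4, 1]
`a.append(80)` → a = [7, 4, 1, 80]
`print(a)` → prints [7, 4, 1, 80]
`print(b)` → prints [7, 4, 1]

Answer:
[7, 4, 1, 80]
[7, 4, 1]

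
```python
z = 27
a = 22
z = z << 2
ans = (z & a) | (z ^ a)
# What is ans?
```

Trace:
`z = 27` → z = 27
`a = 22` → a = 22
`z = z << 2` → z = 108
`ans = (z & a) | (z ^ a)` → ans = 126
So ans = 126

Answer: 126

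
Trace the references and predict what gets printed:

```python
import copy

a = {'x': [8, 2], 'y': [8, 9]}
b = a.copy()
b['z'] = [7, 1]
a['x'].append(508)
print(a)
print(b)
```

Key concept: shallow copy of dict with mutable values.
Step by step:
`a = {'x': [8, 2], 'y': [8, 9]}` → a = {'x': [8, 2], 'y': [8, 9]}
`b = a.copy()` → b = {'x': [8, 2], 'y': [8, 9]}
`b['z'] = [7, 1]` → b = {'x': [8, 2], 'y': [8, 9], 'z': [7, 1]}
`a['x'].append(508)` → a = {'x': [8, 2, 508], 'y': [8, 9]}; b = {'x': [8, 2, 508], 'y': [8, 9], 'z': [7, 1]}
`print(a)` → prints {'x': [8, 2, 508], 'y': [8, 9]}
`print(b)` → prints {'x': [8, 2, 508], 'y': [8, 9], 'z': [7, 1]}

Answer:
{'x': [8, 2, 508], 'y': [8, 9]}
{'x': [8, 2, 508], 'y': [8, 9], 'z': [7, 1]}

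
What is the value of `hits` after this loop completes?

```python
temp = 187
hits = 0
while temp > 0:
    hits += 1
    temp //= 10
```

Count digits by repeated division by 10
`hits` takes the values: 0 → 1 → 2 → 3

Answer: 3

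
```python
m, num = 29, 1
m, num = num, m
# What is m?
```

Trace:
`m, num = 29, 1` → m = 29; num = 1
`m, num = num, m` → m = 1; num = 29
So m = 1

Answer: 1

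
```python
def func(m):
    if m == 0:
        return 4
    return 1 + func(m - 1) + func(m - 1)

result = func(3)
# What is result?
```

func(m) = 1 + 2·func(m-1), func(0)=4. Closed form: (4+1)·2^3 - 1 = 39.

Answer: 39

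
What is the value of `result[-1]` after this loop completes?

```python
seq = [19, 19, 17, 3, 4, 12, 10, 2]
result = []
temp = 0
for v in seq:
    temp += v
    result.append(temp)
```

Cumulative sum ends at 86
`result` takes the values: [] → [19] → [19, 38] → [19, 38, 55] → [19, 38, 55, 58] → [19, 38, 55, 58, 62] → [19, 38, 55, 58, 62, 74] → [19, 38, 55, 58, 62, 74, 84] → [19, 38, 55, 58, 62, 74, 84, 86]
So `result[-1]` = 86

Answer: 86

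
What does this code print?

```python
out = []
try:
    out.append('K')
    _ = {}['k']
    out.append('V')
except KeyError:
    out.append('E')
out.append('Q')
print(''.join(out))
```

Execution trace: 'K' (try body) → 'E' (except KeyError) → 'Q' (after the try/except). Output: KEQ

Answer: KEQ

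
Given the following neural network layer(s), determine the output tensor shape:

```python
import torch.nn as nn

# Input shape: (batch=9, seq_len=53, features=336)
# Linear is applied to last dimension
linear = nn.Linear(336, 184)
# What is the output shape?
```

Input: (9, 53, 336) -> Output: (9, 53, 184)

Answer: (9, 53, 184)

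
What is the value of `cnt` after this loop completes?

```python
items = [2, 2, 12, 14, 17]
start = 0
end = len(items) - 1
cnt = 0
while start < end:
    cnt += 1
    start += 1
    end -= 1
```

Iterations until pointers meet (list length 5)
`cnt` takes the values: 0 → 1 → 2

Answer: 2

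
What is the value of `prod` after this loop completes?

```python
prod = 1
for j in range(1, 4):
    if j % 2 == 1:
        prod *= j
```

Product of odd numbers 1 to 3
`prod` takes the values: 1 → 3

Answer: 3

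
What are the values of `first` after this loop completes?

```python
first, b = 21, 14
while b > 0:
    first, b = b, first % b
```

GCD of 21 and 14
`first` takes the values: 21 → 14 → 7

Answer: 7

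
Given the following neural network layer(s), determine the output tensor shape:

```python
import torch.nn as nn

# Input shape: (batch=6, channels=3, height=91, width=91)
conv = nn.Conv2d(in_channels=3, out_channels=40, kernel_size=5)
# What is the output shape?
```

Input: (6, 3, 91, 91) -> Output: (6, 40, 87, 87)

Answer: (6, 40, 87, 87)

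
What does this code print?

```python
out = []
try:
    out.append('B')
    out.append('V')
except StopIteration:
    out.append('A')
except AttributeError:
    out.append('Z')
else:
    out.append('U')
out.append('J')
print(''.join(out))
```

Execution trace: 'B' (try body) → 'V' (try body, no exception) → 'U' (else) → 'J' (after the try/except). Output: BVUJ

Answer: BVUJ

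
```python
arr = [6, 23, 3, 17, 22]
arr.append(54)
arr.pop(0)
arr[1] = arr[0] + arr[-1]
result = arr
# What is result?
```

Trace:
`arr = [6, 23, 3, 17, 22]` → arr = [6, 23, 3, 17, 22]
`arr.append(54)` → arr = [6, 23, 3, 17, 22, 54]
`arr.pop(0)` → arr = [23, 3, 17, 22, 54]
`arr[1] = arr[0] + arr[-1]` → arr = [23, 77, 17, 22, 54]
`result = arr` → result = [23, 77, 17, 22, 54]
So result = [23, 77, 17, 22, 54]

Answer: [23, 77, 17, 22, 54]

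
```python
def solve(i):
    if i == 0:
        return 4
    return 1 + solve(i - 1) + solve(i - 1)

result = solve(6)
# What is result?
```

solve(i) = 1 + 2·solve(i-1), solve(0)=4. Closed form: (4+1)·2^6 - 1 = 319.

Answer: 319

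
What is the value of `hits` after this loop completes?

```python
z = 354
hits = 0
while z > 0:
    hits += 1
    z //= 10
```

Count digits by repeated division by 10
`hits` takes the values: 0 → 1 → 2 → 3

Answer: 3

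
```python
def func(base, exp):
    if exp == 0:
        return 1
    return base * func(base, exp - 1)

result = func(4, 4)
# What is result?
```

func(4, 4) = 4 * 4 * 4 * 4 = 256

Answer: 256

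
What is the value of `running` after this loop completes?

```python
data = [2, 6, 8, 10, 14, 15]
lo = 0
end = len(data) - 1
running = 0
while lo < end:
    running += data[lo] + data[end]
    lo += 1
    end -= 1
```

Sum of pairs from ends
`running` takes the values: 0 → 17 → 37 → 55

Answer: 55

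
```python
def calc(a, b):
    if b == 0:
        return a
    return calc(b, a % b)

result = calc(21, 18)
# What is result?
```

calc(21, 18) -> calc(18, 3) -> calc(3, 0) -> 3

Answer: 3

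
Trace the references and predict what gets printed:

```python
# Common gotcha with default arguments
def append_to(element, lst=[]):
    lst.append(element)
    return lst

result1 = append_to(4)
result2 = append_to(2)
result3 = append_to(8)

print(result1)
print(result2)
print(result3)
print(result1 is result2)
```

Key concept: mutable default argument gotcha.
Step by step:
`result1 = append_to(4)` → result1 = [4]
`result2 = append_to(2)` → result1 = [4, 2] (same object as result2); result2 = [4, 2] (same object as result1)
`result3 = append_to(8)` → result1 = [4, 2, 8] (same object as result2, result3); result2 = [4, 2, 8] (same object as result1, result3); result3 = [4, 2, 8] (same object as result1, result2)
`print(result1)` → prints [4, 2, 8]
`print(result2)` → prints [4, 2, 8]
`print(result3)` → prints [4, 2, 8]
`print(result1 is result2)` → prints True

Answer:
[4, 2, 8]
[4, 2, 8]
[4, 2, 8]
True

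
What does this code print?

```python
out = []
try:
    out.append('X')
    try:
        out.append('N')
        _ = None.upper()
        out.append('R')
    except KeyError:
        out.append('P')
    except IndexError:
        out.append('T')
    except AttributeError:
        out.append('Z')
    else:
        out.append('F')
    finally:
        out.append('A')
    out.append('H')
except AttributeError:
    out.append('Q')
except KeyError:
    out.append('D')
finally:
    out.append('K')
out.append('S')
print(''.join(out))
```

Execution trace: 'X' (try body) → 'N' (inner try body) → 'Z' (inner except AttributeError) → 'A' (inner finally) → 'H' (try body, no exception) → 'K' (finally) → 'S' (after the try/except). Output: XNZAHKS

Answer: XNZAHKS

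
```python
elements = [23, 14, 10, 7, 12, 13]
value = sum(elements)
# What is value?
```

Trace:
`elements = [23, 14, 10, 7, 12, 13]` → elements = [23, 14, 10, 7, 12, 13]
`value = sum(elements)` → value = 79
So value = 79

Answer: 79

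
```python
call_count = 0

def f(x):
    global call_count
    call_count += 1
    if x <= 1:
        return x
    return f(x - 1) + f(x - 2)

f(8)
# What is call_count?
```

Calls(x) = 1 + Calls(x-1) + Calls(x-2); Calls(0)=Calls(1)=1. For x=8 this gives 67.

Answer: 67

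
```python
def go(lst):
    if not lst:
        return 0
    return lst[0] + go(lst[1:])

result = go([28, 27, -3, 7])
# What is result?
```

28 + 27 + (-3) + 7 + 0 = 59

Answer: 59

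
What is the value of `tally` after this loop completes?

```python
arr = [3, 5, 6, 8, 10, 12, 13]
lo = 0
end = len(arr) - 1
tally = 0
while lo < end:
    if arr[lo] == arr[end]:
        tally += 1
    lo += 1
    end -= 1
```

Count matching pairs from ends
`tally` takes the values: 0

Answer: 0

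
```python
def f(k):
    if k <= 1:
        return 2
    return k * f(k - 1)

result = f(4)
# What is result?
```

f(4) = 4 * 3 * 2 * 2 = 48

Answer: 48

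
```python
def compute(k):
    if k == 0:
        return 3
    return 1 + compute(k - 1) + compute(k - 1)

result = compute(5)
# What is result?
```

compute(k) = 1 + 2·compute(k-1), compute(0)=3. Closed form: (3+1)·2^5 - 1 = 127.

Answer: 127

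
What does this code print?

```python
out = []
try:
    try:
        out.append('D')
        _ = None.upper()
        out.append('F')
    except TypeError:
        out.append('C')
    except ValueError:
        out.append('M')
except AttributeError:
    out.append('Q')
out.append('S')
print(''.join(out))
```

Execution trace: 'D' (try body) → 'Q' (outer except AttributeError) → 'S' (after the try/except). Output: DQS

Answer: DQS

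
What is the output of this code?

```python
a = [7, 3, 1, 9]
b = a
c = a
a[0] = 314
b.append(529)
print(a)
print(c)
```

Key concept: multiple aliases.
Step by step:
`a = [7, 3, 1, 9]` → a = [7, 3, 1, 9]
`b = a` → b = [7, 3, 1, 9] (same object as a)
`c = a` → c = [7, 3, 1, 9] (same object as a, b)
`a[0] = 314` → a = [314, 3, 1, 9] (same object as b, c); b = [314, 3, 1, 9] (same object as a, c); c = [314, 3, 1, 9] (same object as a, b)
`b.append(529)` → a = [314, 3, 1, 9, 529] (same object as b, c); b = [314, 3, 1, 9, 529] (same object as a, c); c = [314, 3, 1, 9, 529] (same object as a, b)
`print(a)` → prints [314, 3, 1, 9, 529]
`print(c)` → prints [314, 3, 1, 9, 529]

Answer:
[314, 3, 1, 9, 529]
[314, 3, 1, 9, 529]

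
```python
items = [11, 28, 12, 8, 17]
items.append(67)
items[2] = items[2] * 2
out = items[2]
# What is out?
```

Trace:
`items = [11, 28, 12, 8, 17]` → items = [11, 28, 12, 8, 17]
`items.append(67)` → items = [11, 28, 12, 8, 17, 67]
`items[2] = items[2] * 2` → items = [11, 28, 24, 8, 17, 67]
`out = items[2]` → out = 24
So out = 24

Answer: 24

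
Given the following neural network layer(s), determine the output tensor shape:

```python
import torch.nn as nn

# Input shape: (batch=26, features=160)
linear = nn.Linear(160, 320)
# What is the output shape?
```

Input: (26, 160) -> Output: (26, 320)

Answer: (26, 320)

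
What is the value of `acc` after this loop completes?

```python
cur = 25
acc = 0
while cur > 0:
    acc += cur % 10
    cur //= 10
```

Sum digits of 25
`acc` takes the values: 0 → 5 → 7

Answer: 7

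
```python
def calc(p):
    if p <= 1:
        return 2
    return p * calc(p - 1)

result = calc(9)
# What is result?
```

calc(9) = 9 * 8 * 7 * 6 * 5 * 4 * 3 * 2 * 2 = 725760

Answer: 725760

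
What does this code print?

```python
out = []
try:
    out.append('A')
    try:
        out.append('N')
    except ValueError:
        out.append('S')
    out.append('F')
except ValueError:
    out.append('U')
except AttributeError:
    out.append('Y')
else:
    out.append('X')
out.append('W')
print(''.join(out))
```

Execution trace: 'A' (try body) → 'N' (inner try body, no exception) → 'F' (try body, no exception) → 'X' (else) → 'W' (after the try/except). Output: ANFXW

Answer: ANFXW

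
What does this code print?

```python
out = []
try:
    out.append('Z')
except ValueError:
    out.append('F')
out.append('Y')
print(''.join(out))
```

Execution trace: 'Z' (try body, no exception) → 'Y' (after the try/except). Output: ZY

Answer: ZY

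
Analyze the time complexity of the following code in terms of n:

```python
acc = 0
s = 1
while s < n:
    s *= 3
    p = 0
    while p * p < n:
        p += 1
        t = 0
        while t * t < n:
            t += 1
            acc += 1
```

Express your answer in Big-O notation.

Each loop level contributes: log n × √n × √n. Multiplying the contributions gives O(n log n).

Answer: O(n log n)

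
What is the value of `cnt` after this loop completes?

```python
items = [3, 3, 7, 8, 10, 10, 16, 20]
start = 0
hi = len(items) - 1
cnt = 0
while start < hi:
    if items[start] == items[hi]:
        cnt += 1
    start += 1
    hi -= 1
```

Count matching pairs from ends
`cnt` takes the values: 0

Answer: 0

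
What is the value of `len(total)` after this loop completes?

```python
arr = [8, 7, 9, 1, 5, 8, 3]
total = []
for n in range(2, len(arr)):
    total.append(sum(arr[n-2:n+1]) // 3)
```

Number of 3-element averages
`total` takes the values: [] → [8] → [8, 5] → [8, 5, 5] → [8, 5, 5, 4] → [8, 5, 5, 4, 5]
So `len(total)` = 5

Answer: 5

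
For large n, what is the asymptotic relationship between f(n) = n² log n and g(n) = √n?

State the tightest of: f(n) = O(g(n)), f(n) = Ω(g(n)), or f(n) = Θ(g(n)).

n² log n vs √n: f(n) = Ω(g(n)) but not O(g(n)) — n² log n grows strictly faster than √n.

Answer: f(n) = Ω(g(n)) but not O(g(n)) — n² log n grows strictly faster than √n.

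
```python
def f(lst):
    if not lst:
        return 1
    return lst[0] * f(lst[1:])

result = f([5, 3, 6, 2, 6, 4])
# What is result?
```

Product over [5, 3, 6, 2, 6, 4] = 5 * 3 * 6 * 2 * 6 * 4 = 4320

Answer: 4320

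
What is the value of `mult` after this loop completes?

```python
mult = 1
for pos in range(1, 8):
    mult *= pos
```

7! = 5040
`mult` takes the values: 1 → 2 → 6 → 24 → 120 → 720 → 5040

Answer: 5040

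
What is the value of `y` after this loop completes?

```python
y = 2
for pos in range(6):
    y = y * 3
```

Multiply by 3, 6 times: 2 * 3^6 = 1458
`y` takes the values: 2 → 6 → 18 → 54 → 162 → 486 → 1458

Answer: 1458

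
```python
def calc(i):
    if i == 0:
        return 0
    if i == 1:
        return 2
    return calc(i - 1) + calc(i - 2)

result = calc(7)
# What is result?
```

Build up from base cases: calc(0)=0, calc(1)=2, calc(2)=2, calc(3)=4, calc(4)=6, calc(5)=10, calc(6)=16, ..., calc(7)=26

Answer: 26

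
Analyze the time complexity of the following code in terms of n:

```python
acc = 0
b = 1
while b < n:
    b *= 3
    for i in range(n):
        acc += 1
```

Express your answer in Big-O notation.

Each loop level contributes: log n × n. Multiplying the contributions gives O(n log n).

Answer: O(n log n)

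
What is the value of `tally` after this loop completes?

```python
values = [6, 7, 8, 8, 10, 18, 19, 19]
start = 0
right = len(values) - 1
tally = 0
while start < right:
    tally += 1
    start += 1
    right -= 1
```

Iterations until pointers meet (list length 8)
`tally` takes the values: 0 → 1 → 2 → 3 → 4

Answer: 4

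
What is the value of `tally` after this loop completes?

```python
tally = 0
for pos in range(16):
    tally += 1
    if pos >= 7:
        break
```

Loop breaks when pos reaches 7, tally is 8
`tally` takes the values: 0 → 1 → 2 → 3 → 4 → 5 → 6 → 7 → 8

Answer: 8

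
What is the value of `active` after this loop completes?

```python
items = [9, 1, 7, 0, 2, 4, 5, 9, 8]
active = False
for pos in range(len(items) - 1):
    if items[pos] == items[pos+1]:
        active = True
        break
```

Check consecutive duplicates in [9, 1, 7, 0, 2, 4, 5, 9, 8]
`active` takes the values: False

Answer: False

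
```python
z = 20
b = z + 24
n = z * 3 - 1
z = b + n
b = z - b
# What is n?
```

Trace:
`z = 20` → z = 20
`b = z + 24` → b = 44
`n = z * 3 - 1` → n = 59
`z = b + n` → z = 103
`b = z - b` → b = 59
So n = 59

Answer: 59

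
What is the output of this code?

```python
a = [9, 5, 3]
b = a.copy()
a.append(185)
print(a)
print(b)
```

Key concept: list.copy() creates independent copy.
Step by step:
`a = [9, 5, 3]` → a = [9, 5, 3]
`b = a.copy()` → b = [9, 5, 3]
`a.append(185)` → a = [9, 5, 3, 185]
`print(a)` → prints [9, 5, 3, 185]
`print(b)` → prints [9, 5, 3]

Answer:
[9, 5, 3, 185]
[9, 5, 3]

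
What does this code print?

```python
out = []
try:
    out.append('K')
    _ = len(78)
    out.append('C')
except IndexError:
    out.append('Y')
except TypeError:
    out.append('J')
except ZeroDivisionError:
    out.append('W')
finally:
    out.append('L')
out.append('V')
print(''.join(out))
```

Execution trace: 'K' (try body) → 'J' (except TypeError) → 'L' (finally) → 'V' (after the try/except). Output: KJLV

Answer: KJLV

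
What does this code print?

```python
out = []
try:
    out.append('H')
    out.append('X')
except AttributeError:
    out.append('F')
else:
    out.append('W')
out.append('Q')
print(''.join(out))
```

Execution trace: 'H' (try body) → 'X' (try body, no exception) → 'W' (else) → 'Q' (after the try/except). Output: HXWQ

Answer: HXWQ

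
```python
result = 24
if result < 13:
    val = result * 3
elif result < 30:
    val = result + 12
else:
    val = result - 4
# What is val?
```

Trace:
`result = 24` → result = 24
`if result < 13: ...` → result < 13 is False, result < 30 is True → val = 36
So val = 36

Answer: 36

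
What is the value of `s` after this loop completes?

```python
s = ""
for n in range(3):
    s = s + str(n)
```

Concatenate digits 0 to 2
`s` takes the values: "" → "0" → "01" → "012"

Answer: "012"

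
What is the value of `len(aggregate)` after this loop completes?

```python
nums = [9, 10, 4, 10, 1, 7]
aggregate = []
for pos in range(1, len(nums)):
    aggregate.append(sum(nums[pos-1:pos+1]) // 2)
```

Number of 2-element averages
`aggregate` takes the values: [] → [9] → [9, 7] → [9, 7, 7] → [9, 7, 7, 5] → [9, 7, 7, 5, 4]
So `len(aggregate)` = 5

Answer: 5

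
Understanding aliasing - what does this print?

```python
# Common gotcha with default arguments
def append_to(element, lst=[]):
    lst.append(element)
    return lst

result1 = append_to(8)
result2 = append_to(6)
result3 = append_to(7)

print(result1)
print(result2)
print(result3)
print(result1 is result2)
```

Key concept: mutable default argument gotcha.
Step by step:
`result1 = append_to(8)` → result1 = [8]
`result2 = append_to(6)` → result1 = [8, 6] (same object as result2); result2 = [8, 6] (same object as result1)
`result3 = append_to(7)` → result1 = [8, 6, 7] (same object as result2, result3); result2 = [8, 6, 7] (same object as result1, result3); result3 = [8, 6, 7] (same object as result1, result2)
`print(result1)` → prints [8, 6, 7]
`print(result2)` → prints [8, 6, 7]
`print(result3)` → prints [8, 6, 7]
`print(result1 is result2)` → prints True

Answer:
[8, 6, 7]
[8, 6, 7]
[8, 6, 7]
True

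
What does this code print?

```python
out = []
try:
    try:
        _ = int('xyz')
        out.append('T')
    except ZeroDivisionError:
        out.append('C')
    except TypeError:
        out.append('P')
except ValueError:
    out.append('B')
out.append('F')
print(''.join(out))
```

Execution trace: 'B' (outer except ValueError) → 'F' (after the try/except). Output: BF

Answer: BF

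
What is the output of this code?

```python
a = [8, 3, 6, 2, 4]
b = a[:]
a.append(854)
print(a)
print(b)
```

Key concept: slice [:] creates copy.
Step by step:
`a = [8, 3, 6, 2, 4]` → a = [8, 3, 6, 2, 4]
`b = a[:]` → b = [8, 3, 6, 2, 4]
`a.append(854)` → a = [8, 3, 6, 2, 4, 854]
`print(a)` → prints [8, 3, 6, 2, 4, 854]
`print(b)` → prints [8, 3, 6, 2, 4]

Answer:
[8, 3, 6, 2, 4, 854]
[8, 3, 6, 2, 4]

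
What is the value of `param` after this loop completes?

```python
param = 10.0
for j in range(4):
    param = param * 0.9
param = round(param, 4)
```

Exponential decay: 10.0 * 0.9^4
`param` takes the values: 10.0 → 9.0 → 8.1 → 7.29 → 6.561

Answer: 6.561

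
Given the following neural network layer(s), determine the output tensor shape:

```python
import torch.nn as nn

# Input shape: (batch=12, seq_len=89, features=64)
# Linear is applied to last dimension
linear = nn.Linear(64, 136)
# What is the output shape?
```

Input: (12, 89, 64) -> Output: (12, 89, 136)

Answer: (12, 89, 136)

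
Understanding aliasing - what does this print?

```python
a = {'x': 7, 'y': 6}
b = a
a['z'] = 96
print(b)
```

Key concept: dict aliasing.
Step by step:
`a = {'x': 7, 'y': 6}` → a = {'x': 7, 'y': 6}
`b = a` → b = {'x': 7, 'y': 6} (same object as a)
`a['z'] = 96` → a = {'x': 7, 'y': 6, 'z': 96} (same object as b); b = {'x': 7, 'y': 6, 'z': 96} (same object as a)
`print(b)` → prints {'x': 7, 'y': 6, 'z': 96}

Answer: {'x': 7, 'y': 6, 'z': 96}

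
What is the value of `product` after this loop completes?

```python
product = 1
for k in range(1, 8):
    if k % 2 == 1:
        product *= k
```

Product of odd numbers 1 to 7
`product` takes the values: 1 → 3 → 15 → 105

Answer: 105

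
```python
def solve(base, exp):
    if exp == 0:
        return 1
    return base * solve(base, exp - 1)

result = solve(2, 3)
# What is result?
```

solve(2, 3) = 2 * 2 * 2 = 8

Answer: 8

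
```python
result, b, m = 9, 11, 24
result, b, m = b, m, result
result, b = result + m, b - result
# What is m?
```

Trace:
`result, b, m = 9, 11, 24` → result = 9; b = 11; m = 24
`result, b, m = b, m, result` → result = 11; b = 24; m = 9
`result, b = result + m, b - result` → result = 20; b = 13
So m = 9

Answer: 9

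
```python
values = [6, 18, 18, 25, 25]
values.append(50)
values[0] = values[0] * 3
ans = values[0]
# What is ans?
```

Trace:
`values = [6, 18, 18, 25, 25]` → values = [6, 18, 18, 25, 25]
`values.append(50)` → values = [6, 18, 18, 25, 25, 50]
`values[0] = values[0] * 3` → values = [18, 18, 18, 25, 25, 50]
`ans = values[0]` → ans = 18
So ans = 18

Answer: 18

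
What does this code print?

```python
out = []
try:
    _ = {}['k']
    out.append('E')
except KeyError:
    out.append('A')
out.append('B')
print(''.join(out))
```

Execution trace: 'A' (except KeyError) → 'B' (after the try/except). Output: AB

Answer: AB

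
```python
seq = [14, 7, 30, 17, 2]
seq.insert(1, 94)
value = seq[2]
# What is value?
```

Trace:
`seq = [14, 7, 30, 17, 2]` → seq = [14, 7, 30, 17, 2]
`seq.insert(1, 94)` → seq = [14, 94, 7, 30, 17, 2]
`value = seq[2]` → value = 7
So value = 7

Answer: 7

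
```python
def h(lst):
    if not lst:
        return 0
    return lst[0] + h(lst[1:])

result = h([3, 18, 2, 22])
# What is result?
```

3 + 18 + 2 + 22 + 0 = 45

Answer: 45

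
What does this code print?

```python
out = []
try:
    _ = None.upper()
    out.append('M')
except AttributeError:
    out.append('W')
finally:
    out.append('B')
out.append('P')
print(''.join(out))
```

Execution trace: 'W' (except AttributeError) → 'B' (finally) → 'P' (after the try/except). Output: WBP

Answer: WBP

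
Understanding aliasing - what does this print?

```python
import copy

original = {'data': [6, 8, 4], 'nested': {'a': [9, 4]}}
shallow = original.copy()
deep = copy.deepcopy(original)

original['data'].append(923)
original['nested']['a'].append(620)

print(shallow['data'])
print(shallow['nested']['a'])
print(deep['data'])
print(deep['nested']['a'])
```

Key concept: comparing shallow vs deep copy.
Step by step:
`original = {'data': [6, 8, 4], 'nested': {'a': [9, 4]}}` → original = {'data': [6, 8, 4], 'nested': {'a': [9, 4]}}
`shallow = original.copy()` → shallow = {'data': [6, 8, 4], 'nested': {'a': [9, 4]}}
`deep = copy.deepcopy(original)` → deep = {'data': [6, 8, 4], 'nested': {'a': [9, 4]}}
`original['data'].append(923)` → original = {'data': [6, 8, 4, 923], 'nested': {'a': [9, 4]}}; shallow = {'data': [6, 8, 4, 923], 'nested': {'a': [9, 4]}}
`original['nested']['a'].append(620)` → original = {'data': [6, 8, 4, 923], 'nested': {'a': [9, 4, 620]}}; shallow = {'data': [6, 8, 4, 923], 'nested': {'a': [9, 4, 620]}}
`print(shallow['data'])` → prints [6, 8, 4, 923]
`print(shallow['nested']['a'])` → prints [9, 4, 620]
`print(deep['data'])` → prints [6, 8, 4]
`print(deep['nested']['a'])` → prints [9, 4]

Answer:
[6, 8, 4, 923]
[9, 4, 620]
[6, 8, 4]
[9, 4]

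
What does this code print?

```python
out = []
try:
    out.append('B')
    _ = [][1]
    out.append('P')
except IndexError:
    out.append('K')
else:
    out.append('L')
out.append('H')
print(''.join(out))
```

Execution trace: 'B' (try body) → 'K' (except IndexError) → 'H' (after the try/except). Output: BKH

Answer: BKH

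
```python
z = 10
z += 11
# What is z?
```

Trace:
`z = 10` → z = 10
`z += 11` → z = 21
So z = 21

Answer: 21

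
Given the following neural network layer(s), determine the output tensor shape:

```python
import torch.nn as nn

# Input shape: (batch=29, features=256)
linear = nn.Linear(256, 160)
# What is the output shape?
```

Input: (29, 256) -> Output: (29, 160)

Answer: (29, 160)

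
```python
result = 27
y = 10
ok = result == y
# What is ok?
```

Trace:
`result = 27` → result = 27
`y = 10` → y = 10
`ok = result == y` → ok = False
So ok = False

Answer: False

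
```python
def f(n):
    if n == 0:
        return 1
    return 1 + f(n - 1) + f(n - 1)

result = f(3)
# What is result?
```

f(n) = 1 + 2·f(n-1), f(0)=1. Closed form: (1+1)·2^3 - 1 = 15.

Answer: 15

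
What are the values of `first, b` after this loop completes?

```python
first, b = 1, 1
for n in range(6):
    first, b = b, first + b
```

Fibonacci: after 6 iterations
`first, b` takes the values: (1, 1) → (1, 2) → (2, 3) → (3, 5) → (5, 8) → (8, 13) → (13, 21)

Answer: 13, 21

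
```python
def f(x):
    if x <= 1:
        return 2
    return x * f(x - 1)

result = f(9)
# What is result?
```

f(9) = 9 * 8 * 7 * 6 * 5 * 4 * 3 * 2 * 2 = 725760

Answer: 725760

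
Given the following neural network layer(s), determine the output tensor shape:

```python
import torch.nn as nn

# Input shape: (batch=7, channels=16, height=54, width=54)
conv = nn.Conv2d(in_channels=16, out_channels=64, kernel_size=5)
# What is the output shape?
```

Input: (7, 16, 54, 54) -> Output: (7, 64, 50, 50)

Answer: (7, 64, 50, 50)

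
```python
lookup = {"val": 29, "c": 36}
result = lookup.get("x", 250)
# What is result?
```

Trace:
`lookup = {"val": 29, "c": 36}` → lookup = {'val': 29, 'c': 36}
`result = lookup.get("x", 250)` → result = 250
So result = 250

Answer: 250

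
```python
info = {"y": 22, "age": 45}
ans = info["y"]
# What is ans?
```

Trace:
`info = {"y": 22, "age": 45}` → info = {'y': 22, 'age': 45}
`ans = info["y"]` → ans = 22
So ans = 22

Answer: 22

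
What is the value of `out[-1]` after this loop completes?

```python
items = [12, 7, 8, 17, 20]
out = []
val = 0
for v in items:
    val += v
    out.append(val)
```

Cumulative sum ends at 64
`out` takes the values: [] → [12] → [12, 19] → [12, 19, 27] → [12, 19, 27, 44] → [12, 19, 27, 44, 64]
So `out[-1]` = 64

Answer: 64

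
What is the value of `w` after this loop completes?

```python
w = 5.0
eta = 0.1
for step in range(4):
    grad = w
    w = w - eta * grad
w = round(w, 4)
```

Gradient descent: w = 5.0 * (1 - 0.1)^4
`w` takes the values: 5.0 → 4.5 → 4.05 → 3.645 → 3.2805

Answer: 3.2805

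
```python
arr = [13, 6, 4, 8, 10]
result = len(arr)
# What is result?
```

Trace:
`arr = [13, 6, 4, 8, 10]` → arr = [13, 6, 4, 8, 10]
`result = len(arr)` → result = 5
So result = 5

Answer: 5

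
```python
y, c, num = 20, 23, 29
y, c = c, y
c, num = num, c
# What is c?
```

Trace:
`y, c, num = 20, 23, 29` → y = 20; c = 23; num = 29
`y, c = c, y` → y = 23; c = 20
`c, num = num, c` → c = 29; num = 20
So c = 29

Answer: 29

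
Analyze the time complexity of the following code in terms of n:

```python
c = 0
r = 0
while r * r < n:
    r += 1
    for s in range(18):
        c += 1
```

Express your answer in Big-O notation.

Each loop level contributes: √n × 1. Multiplying the contributions gives O(√n).

Answer: O(√n)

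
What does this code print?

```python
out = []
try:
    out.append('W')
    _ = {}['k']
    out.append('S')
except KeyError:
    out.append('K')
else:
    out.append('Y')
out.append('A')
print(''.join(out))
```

Execution trace: 'W' (try body) → 'K' (except KeyError) → 'A' (after the try/except). Output: WKA

Answer: WKA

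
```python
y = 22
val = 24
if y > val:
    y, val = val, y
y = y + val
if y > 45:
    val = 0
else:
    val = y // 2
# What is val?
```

Trace:
`y = 22` → y = 22
`val = 24` → val = 24
`if y > val: ...` → y > val is False → no variable changes
`y = y + val` → y = 46
`if y > 45: ...` → y > 45 is True → val = 0
So val = 0

Answer: 0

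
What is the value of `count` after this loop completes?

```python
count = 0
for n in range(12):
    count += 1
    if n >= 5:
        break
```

Loop breaks when n reaches 5, count is 6
`count` takes the values: 0 → 1 → 2 → 3 → 4 → 5 → 6

Answer: 6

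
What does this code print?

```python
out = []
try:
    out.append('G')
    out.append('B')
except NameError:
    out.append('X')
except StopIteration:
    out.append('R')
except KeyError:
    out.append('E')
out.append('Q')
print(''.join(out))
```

Execution trace: 'G' (try body) → 'B' (try body, no exception) → 'Q' (after the try/except). Output: GBQ

Answer: GBQ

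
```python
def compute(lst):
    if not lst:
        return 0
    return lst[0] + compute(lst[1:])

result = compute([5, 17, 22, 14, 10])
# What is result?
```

5 + 17 + 22 + 14 + 10 + 0 = 68

Answer: 68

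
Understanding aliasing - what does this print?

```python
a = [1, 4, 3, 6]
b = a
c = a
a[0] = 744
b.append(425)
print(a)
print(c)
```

Key concept: multiple aliases.
Step by step:
`a = [1, 4, 3, 6]` → a = [1, 4, 3, 6]
`b = a` → b = [1, 4, 3, 6] (same object as a)
`c = a` → c = [1, 4, 3, 6] (same object as a, b)
`a[0] = 744` → a = [744, 4, 3, 6] (same object as b, c); b = [744, 4, 3, 6] (same object as a, c); c = [744, 4, 3, 6] (same object as a, b)
`b.append(425)` → a = [744, 4, 3, 6, 425] (same object as b, c); b = [744, 4, 3, 6, 425] (same object as a, c); c = [744, 4, 3, 6, 425] (same object as a, b)
`print(a)` → prints [744, 4, 3, 6, 425]
`print(c)` → prints [744, 4, 3, 6, 425]

Answer:
[744, 4, 3, 6, 425]
[744, 4, 3, 6, 425]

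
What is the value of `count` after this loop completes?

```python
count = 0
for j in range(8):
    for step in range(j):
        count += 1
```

Triangle number: 0+1+2+...+7
`count` takes the values: 0 → 1 → 2 → 3 → 4 → 5 → 6 → 7 → 8 → 9 → 10 → 11 → 12 → 13 → 14 → 15 → 16 → 17 → 18 → 19 → 20 → 21 → 22 → 23 → 24 → 25 → 26 → 27 → 28

Answer: 28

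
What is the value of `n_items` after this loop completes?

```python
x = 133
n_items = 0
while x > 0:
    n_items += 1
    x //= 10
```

Count digits by repeated division by 10
`n_items` takes the values: 0 → 1 → 2 → 3

Answer: 3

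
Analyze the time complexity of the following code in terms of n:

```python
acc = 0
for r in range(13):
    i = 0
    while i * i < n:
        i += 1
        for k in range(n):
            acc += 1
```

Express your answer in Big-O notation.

Each loop level contributes: 1 × √n × n. Multiplying the contributions gives O(n√n).

Answer: O(n√n)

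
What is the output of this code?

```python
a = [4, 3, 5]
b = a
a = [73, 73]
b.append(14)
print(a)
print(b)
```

Key concept: rebinding vs mutation: a is rebound to a new list, b still points at the original.
Step by step:
`a = [4, 3, 5]` → a = [4, 3, 5]
`b = a` → b = [4, 3, 5] (same object as a)
`a = [73, 73]` → a = [73, 73]
`b.append(14)` → b = [4, 3, 5, 14]
`print(a)` → prints [73, 73]
`print(b)` → prints [4, 3, 5, 14]

Answer:
[73, 73]
[4, 3, 5, 14]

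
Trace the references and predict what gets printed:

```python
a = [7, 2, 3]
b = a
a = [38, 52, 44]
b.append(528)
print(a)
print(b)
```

Key concept: rebinding vs mutation: a is rebound to a new list, b still points at the original.
Step by step:
`a = [7, 2, 3]` → a = [7, 2, 3]
`b = a` → b = [7, 2, 3] (same object as a)
`a = [38, 52, 44]` → a = [38, 52, 44]
`b.append(528)` → b = [7, 2, 3, 528]
`print(a)` → prints [38, 52, 44]
`print(b)` → prints [7, 2, 3, 528]

Answer:
[38, 52, 44]
[7, 2, 3, 528]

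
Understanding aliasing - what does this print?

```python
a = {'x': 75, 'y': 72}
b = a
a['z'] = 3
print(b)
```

Key concept: dict aliasing.
Step by step:
`a = {'x': 75, 'y': 72}` → a = {'x': 75, 'y': 72}
`b = a` → b = {'x': 75, 'y': 72} (same object as a)
`a['z'] = 3` → a = {'x': 75, 'y': 72, 'z': 3} (same object as b); b = {'x': 75, 'y': 72, 'z': 3} (same object as a)
`print(b)` → prints {'x': 75, 'y': 72, 'z': 3}

Answer: {'x': 75, 'y': 72, 'z': 3}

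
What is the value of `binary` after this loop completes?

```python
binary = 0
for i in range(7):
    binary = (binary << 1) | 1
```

Build 7 consecutive 1-bits: 0b1111111
`binary` takes the values: 0 → 1 → 3 → 7 → 15 → 31 → 63 → 127

Answer: 127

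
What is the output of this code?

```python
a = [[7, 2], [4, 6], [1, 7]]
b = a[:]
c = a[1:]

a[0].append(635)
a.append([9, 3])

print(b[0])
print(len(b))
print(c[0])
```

Key concept: slice with nested mutation.
Step by step:
`a = [[7, 2], [4, 6], [1, 7]]` → a = [[7, 2], [4, 6], [1, 7]]
`b = a[:]` → b = [[7, 2], [4, 6], [1, 7]]
`c = a[1:]` → c = [[4, 6], [1, 7]]
`a[0].append(635)` → a = [[7, 2, 635], [4, 6], [1, 7]]; b = [[7, 2, 635], [4, 6], [1, 7]]
`a.append([9, 3])` → a = [[7, 2, 635], [4, 6], [1, 7], [9, 3]]
`print(b[0])` → prints [7, 2, 635]
`print(len(b))` → prints 3
`print(c[0])` → prints [4, 6]

Answer:
[7, 2, 635]
3
[4, 6]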